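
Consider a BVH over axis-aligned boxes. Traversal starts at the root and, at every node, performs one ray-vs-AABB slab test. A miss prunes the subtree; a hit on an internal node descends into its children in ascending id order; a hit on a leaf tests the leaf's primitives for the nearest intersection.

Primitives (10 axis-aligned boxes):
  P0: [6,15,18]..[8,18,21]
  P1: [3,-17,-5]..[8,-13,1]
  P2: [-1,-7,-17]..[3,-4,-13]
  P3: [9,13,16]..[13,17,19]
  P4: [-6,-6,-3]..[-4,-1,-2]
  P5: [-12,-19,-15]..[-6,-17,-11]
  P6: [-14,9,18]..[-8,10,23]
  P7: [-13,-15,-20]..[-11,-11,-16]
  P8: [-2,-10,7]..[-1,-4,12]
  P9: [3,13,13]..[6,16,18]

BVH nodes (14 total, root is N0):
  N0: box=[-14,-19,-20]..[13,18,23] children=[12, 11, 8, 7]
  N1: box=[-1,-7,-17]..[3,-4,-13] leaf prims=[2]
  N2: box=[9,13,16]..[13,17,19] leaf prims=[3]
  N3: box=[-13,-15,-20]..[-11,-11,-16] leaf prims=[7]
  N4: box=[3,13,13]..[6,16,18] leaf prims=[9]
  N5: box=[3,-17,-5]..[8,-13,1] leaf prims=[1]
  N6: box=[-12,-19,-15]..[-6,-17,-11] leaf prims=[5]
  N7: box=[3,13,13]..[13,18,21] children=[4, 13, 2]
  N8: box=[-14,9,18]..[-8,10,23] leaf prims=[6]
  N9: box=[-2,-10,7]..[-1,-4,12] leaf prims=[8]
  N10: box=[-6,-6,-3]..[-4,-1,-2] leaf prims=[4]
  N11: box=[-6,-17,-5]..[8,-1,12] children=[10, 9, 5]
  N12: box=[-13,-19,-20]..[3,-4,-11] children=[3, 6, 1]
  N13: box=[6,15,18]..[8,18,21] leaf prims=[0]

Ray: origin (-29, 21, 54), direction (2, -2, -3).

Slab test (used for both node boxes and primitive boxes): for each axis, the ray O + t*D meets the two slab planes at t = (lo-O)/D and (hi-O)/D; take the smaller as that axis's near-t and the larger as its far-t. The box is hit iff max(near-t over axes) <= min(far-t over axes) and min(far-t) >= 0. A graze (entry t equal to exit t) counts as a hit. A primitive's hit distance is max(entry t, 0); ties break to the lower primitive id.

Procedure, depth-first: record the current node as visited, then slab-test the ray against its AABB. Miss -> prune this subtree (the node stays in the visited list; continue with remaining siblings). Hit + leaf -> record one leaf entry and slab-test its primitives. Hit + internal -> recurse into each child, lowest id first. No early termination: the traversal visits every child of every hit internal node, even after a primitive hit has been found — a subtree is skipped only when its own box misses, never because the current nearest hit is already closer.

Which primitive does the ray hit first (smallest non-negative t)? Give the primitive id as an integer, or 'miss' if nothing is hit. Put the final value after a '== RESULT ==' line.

Trace the traversal:
N0 x:[15/2,21] y:[3/2,20] z:[31/3,74/3] -> hit [31/3,20], descend [7, 8, 11, 12]
  N7 x:[16,21] y:[3/2,4] z:[11,41/3] -> miss, prune
  N8 x:[15/2,21/2] y:[11/2,6] z:[31/3,12] -> miss, prune
  N11 x:[23/2,37/2] y:[11,19] z:[14,59/3] -> hit [14,37/2], descend [5, 9, 10]
    N5 x:[16,37/2] y:[17,19] z:[53/3,59/3] -> hit [53/3,37/2] leaf, test {P1@t=53/3}
    N9 x:[27/2,14] y:[25/2,31/2] z:[14,47/3] -> hit [14,14] leaf, test {P8@t=14}
    N10 x:[23/2,25/2] y:[11,27/2] z:[56/3,19] -> miss, prune
  N12 x:[8,16] y:[25/2,20] z:[65/3,74/3] -> miss, prune

8 AABB tests over nodes [0, 7, 8, 11, 5, 9, 10, 12]; 2 leaves entered; closest P8.

== RESULT ==
8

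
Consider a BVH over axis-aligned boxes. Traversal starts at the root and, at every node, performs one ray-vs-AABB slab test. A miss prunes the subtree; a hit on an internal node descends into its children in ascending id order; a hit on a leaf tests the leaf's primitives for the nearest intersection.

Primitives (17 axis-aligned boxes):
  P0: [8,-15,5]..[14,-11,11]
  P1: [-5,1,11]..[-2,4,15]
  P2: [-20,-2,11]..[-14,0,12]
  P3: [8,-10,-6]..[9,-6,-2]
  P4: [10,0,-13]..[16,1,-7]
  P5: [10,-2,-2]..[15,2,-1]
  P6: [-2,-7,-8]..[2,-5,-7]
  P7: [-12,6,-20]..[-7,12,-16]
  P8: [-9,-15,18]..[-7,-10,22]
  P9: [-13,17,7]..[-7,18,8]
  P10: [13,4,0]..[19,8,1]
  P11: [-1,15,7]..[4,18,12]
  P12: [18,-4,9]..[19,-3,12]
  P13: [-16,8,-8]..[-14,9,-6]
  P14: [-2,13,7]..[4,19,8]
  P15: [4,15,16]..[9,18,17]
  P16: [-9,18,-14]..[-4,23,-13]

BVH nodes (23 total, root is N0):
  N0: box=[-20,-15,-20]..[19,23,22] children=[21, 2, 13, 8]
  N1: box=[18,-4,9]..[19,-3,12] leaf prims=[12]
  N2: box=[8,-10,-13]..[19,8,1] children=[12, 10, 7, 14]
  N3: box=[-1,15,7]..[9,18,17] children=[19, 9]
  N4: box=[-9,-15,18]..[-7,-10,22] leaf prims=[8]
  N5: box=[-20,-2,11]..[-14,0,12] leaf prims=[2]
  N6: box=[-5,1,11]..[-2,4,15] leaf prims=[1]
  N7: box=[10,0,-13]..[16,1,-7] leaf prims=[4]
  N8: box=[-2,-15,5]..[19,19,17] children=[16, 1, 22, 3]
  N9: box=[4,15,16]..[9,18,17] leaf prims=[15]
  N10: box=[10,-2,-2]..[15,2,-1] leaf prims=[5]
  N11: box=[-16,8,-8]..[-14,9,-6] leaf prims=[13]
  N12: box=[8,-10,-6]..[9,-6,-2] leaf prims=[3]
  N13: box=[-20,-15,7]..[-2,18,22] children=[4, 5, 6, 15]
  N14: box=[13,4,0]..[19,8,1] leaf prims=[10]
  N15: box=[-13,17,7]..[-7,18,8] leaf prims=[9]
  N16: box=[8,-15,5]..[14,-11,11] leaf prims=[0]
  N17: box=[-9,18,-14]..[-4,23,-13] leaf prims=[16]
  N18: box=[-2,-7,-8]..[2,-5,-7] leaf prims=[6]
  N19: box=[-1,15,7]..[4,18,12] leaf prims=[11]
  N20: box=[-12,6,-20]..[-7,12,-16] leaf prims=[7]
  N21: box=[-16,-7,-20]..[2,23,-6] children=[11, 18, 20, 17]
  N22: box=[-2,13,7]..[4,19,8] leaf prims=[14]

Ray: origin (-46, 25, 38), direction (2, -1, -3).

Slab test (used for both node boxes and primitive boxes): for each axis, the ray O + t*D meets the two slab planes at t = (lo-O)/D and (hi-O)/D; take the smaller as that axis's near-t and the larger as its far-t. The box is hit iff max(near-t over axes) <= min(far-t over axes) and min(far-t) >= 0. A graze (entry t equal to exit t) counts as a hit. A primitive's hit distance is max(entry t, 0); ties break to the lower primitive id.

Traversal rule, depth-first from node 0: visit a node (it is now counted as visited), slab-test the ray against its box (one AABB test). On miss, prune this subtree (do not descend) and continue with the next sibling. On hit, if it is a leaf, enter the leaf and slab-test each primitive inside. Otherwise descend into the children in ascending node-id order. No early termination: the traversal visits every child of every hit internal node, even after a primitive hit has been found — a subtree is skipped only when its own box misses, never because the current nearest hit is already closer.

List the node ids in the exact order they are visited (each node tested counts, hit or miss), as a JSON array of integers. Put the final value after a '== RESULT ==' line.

Traverse from the root:
N0 x:[13,65/2] y:[2,40] z:[16/3,58/3] -> hit [13,58/3], descend [2, 8, 13, 21]
  N2 x:[27,65/2] y:[17,35] z:[37/3,17] -> miss, prune
  N8 x:[22,65/2] y:[6,40] z:[7,11] -> miss, prune
  N13 x:[13,22] y:[7,40] z:[16/3,31/3] -> miss, prune
  N21 x:[15,24] y:[2,32] z:[44/3,58/3] -> hit [15,58/3], descend [11, 17, 18, 20]
    N11 x:[15,16] y:[16,17] z:[44/3,46/3] -> miss, prune
    N17 x:[37/2,21] y:[2,7] z:[17,52/3] -> miss, prune
    N18 x:[22,24] y:[30,32] z:[15,46/3] -> miss, prune
    N20 x:[17,39/2] y:[13,19] z:[18,58/3] -> hit [18,19] leaf, test {P7@t=18}

Summary -> nodes [0, 2, 8, 13, 21, 11, 17, 18, 20]; box-tests=9; leaf-entries=1; first=P7

== RESULT ==
[0, 2, 8, 13, 21, 11, 17, 18, 20]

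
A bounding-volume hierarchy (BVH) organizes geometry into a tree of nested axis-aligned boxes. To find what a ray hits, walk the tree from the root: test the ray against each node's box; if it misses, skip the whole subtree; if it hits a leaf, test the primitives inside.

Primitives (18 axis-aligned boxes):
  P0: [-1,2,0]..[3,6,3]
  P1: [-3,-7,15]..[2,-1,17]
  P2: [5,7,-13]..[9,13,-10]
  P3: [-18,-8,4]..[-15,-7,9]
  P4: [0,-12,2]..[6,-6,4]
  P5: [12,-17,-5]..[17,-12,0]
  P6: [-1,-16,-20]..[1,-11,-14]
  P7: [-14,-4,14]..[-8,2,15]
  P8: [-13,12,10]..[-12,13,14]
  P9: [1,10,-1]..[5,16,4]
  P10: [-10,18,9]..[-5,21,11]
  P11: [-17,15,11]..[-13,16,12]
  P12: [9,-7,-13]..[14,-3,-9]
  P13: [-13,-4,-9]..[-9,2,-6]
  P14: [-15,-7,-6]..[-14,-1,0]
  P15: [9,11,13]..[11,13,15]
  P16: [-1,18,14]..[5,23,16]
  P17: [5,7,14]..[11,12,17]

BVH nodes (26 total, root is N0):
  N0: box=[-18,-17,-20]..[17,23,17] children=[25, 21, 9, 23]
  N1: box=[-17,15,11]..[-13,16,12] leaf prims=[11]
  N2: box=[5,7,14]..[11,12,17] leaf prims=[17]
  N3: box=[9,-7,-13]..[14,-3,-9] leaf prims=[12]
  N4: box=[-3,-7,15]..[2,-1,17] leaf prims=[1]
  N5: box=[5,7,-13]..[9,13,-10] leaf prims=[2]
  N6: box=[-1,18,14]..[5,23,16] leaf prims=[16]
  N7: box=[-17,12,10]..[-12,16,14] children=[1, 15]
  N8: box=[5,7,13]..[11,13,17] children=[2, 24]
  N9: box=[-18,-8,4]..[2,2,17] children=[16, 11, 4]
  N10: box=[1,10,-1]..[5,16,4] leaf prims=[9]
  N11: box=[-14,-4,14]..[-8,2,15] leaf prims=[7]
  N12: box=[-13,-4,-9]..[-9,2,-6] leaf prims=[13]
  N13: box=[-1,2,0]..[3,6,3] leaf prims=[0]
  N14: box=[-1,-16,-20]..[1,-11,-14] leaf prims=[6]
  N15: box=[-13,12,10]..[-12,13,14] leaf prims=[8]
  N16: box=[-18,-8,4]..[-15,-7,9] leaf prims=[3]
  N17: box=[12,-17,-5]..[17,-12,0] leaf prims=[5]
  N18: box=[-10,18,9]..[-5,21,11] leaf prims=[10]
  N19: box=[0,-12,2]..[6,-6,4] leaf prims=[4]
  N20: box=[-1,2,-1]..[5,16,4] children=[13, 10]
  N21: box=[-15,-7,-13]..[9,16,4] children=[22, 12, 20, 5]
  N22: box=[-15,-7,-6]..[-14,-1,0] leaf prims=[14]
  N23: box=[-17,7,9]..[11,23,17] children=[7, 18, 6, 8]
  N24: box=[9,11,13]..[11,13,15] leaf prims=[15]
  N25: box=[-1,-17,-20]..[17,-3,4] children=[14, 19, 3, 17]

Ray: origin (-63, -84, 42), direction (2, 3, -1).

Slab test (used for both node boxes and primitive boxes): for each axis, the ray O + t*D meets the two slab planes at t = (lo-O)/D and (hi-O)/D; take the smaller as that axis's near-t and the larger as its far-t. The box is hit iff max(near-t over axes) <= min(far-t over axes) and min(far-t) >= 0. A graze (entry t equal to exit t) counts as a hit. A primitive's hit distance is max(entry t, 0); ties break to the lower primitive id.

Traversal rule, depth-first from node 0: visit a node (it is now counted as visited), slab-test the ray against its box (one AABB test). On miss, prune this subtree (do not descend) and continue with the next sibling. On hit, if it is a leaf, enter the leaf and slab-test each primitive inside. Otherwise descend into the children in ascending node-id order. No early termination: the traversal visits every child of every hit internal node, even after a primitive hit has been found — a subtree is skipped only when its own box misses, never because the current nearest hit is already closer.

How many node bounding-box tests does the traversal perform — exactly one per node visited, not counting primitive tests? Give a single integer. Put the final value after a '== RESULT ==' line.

Walk:
N0 x:[45/2,40] y:[67/3,107/3] z:[25,62] -> hit [25,107/3], descend [9, 21, 23, 25]
  N9 x:[45/2,65/2] y:[76/3,86/3] z:[25,38] -> hit [76/3,86/3], descend [4, 11, 16]
    N4 x:[30,65/2] y:[77/3,83/3] z:[25,27] -> miss, prune
    N11 x:[49/2,55/2] y:[80/3,86/3] z:[27,28] -> hit [27,55/2] leaf, test {P7@t=27}
    N16 x:[45/2,24] y:[76/3,77/3] z:[33,38] -> miss, prune
  N21 x:[24,36] y:[77/3,100/3] z:[38,55] -> miss, prune
  N23 x:[23,37] y:[91/3,107/3] z:[25,33] -> hit [91/3,33], descend [6, 7, 8, 18]
    N6 x:[31,34] y:[34,107/3] z:[26,28] -> miss, prune
    N7 x:[23,51/2] y:[32,100/3] z:[28,32] -> miss, prune
    N8 x:[34,37] y:[91/3,97/3] z:[25,29] -> miss, prune
    N18 x:[53/2,29] y:[34,35] z:[31,33] -> miss, prune
  N25 x:[31,40] y:[67/3,27] z:[38,62] -> miss, prune

Summary -> nodes [0, 9, 4, 11, 16, 21, 23, 6, 7, 8, 18, 25]; box-tests=12; leaf-entries=1; first=P7

== RESULT ==
12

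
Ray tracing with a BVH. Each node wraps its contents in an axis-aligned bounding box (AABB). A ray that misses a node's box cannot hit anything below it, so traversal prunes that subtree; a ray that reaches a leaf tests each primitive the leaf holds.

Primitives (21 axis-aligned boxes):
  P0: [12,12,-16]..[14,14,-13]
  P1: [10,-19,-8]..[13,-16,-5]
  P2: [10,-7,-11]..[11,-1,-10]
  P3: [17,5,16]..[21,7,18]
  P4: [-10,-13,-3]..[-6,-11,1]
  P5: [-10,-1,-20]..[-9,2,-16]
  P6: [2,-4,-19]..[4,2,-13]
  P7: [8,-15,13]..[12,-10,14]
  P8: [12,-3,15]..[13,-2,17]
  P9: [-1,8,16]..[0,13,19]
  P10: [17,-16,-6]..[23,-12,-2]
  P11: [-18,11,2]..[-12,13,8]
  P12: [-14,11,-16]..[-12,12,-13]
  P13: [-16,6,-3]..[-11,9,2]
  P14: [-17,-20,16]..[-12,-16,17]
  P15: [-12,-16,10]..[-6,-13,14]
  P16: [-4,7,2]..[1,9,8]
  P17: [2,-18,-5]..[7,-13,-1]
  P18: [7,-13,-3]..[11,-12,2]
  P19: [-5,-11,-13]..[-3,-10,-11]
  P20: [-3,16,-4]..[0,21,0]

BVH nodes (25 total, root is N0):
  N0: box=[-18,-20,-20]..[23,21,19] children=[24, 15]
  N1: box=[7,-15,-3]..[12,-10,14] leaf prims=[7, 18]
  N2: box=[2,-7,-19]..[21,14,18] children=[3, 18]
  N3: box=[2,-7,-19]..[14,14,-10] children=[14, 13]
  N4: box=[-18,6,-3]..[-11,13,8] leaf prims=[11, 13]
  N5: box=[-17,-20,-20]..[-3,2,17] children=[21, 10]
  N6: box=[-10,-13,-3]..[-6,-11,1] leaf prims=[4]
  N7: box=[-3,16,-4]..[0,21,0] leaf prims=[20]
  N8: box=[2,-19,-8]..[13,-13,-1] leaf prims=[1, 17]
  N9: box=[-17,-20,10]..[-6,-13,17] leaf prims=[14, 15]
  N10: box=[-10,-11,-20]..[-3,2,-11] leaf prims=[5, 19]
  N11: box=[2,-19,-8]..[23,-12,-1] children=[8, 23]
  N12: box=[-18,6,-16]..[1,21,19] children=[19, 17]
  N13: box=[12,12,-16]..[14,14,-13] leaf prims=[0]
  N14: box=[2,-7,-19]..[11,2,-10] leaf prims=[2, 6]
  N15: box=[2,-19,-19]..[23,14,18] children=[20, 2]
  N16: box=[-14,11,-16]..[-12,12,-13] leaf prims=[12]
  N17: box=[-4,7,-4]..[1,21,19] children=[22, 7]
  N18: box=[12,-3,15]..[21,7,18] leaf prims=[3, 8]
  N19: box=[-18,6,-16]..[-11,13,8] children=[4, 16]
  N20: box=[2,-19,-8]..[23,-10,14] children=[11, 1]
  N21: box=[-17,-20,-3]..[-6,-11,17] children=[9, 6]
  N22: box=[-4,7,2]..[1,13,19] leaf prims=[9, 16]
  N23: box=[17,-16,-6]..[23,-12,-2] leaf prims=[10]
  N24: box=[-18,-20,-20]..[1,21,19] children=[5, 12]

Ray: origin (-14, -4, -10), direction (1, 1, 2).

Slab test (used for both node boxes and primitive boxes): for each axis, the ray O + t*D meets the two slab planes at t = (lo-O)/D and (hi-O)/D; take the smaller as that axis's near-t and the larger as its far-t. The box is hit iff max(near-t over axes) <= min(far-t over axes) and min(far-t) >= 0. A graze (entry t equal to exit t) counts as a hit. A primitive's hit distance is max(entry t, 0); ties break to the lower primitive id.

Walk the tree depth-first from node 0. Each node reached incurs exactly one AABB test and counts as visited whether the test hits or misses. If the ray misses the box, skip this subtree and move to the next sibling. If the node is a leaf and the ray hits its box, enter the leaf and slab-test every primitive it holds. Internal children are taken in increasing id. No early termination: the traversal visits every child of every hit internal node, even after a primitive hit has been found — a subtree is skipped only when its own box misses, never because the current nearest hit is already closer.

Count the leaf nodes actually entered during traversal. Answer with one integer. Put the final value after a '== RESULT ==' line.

Walk:
N0 x:[-4,37] y:[-16,25] z:[-5,29/2] -> hit [-4,29/2], descend [15, 24]
  N15 x:[16,37] y:[-15,18] z:[-9/2,14] -> miss, prune
  N24 x:[-4,15] y:[-16,25] z:[-5,29/2] -> hit [-4,29/2], descend [5, 12]
    N5 x:[-3,11] y:[-16,6] z:[-5,27/2] -> hit [-3,6], descend [10, 21]
      N10 x:[4,11] y:[-7,6] z:[-5,-1/2] -> miss, prune
      N21 x:[-3,8] y:[-16,-7] z:[7/2,27/2] -> miss, prune
    N12 x:[-4,15] y:[10,25] z:[-3,29/2] -> hit [10,29/2], descend [17, 19]
      N17 x:[10,15] y:[11,25] z:[3,29/2] -> hit [11,29/2], descend [7, 22]
        N7 x:[11,14] y:[20,25] z:[3,5] -> miss, prune
        N22 x:[10,15] y:[11,17] z:[6,29/2] -> hit [11,29/2] leaf, test {P9@t=13, P16(miss)}
      N19 x:[-4,3] y:[10,17] z:[-3,9] -> miss, prune

Visited [0, 15, 24, 5, 10, 21, 12, 17, 7, 22, 19]. Tests: 11 box, 1 leaf. Nearest: P9.

== RESULT ==
1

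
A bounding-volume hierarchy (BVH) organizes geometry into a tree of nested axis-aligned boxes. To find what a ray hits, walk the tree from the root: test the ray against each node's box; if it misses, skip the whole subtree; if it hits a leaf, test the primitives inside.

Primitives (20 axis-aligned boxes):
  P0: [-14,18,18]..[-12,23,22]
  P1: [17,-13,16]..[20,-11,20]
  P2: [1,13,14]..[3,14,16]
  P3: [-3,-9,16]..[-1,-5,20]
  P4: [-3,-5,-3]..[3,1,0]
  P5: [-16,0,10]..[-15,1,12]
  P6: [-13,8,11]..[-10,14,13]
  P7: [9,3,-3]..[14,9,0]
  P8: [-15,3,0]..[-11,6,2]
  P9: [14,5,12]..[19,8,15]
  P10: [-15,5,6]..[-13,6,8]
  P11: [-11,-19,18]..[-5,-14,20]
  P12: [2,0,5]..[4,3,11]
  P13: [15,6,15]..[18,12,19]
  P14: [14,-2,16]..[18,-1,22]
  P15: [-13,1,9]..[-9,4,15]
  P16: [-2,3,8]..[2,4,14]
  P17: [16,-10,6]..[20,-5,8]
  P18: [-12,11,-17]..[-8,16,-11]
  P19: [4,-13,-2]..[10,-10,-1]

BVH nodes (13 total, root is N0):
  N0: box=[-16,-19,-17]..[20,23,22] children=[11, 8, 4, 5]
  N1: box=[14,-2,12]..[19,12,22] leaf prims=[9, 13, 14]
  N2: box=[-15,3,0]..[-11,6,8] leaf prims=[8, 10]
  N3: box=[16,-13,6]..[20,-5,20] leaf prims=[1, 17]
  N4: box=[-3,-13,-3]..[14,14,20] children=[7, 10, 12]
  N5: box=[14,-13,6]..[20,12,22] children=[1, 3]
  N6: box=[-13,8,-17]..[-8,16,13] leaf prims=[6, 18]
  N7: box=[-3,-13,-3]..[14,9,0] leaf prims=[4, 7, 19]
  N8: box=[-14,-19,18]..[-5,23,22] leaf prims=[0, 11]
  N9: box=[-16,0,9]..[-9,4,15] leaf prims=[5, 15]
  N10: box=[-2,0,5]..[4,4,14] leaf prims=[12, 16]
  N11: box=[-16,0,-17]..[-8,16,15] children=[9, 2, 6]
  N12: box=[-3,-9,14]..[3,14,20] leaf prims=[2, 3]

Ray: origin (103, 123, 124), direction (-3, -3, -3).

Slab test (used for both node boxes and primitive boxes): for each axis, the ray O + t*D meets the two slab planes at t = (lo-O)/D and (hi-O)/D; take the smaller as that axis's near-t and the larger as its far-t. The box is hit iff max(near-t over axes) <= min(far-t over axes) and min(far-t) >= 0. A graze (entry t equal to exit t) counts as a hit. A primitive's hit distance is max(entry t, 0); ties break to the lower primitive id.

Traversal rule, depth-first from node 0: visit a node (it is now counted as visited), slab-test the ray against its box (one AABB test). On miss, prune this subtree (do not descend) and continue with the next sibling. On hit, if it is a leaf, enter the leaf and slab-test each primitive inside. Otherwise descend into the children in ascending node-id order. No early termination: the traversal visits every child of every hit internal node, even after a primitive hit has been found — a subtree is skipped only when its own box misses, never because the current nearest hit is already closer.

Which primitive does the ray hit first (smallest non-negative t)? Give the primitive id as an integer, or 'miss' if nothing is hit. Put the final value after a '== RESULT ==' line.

Walk:
N0 x:[83/3,119/3] y:[100/3,142/3] z:[34,47] -> hit [34,119/3], descend [4, 5, 8, 11]
  N4 x:[89/3,106/3] y:[109/3,136/3] z:[104/3,127/3] -> miss, prune
  N5 x:[83/3,89/3] y:[37,136/3] z:[34,118/3] -> miss, prune
  N8 x:[36,39] y:[100/3,142/3] z:[34,106/3] -> miss, prune
  N11 x:[37,119/3] y:[107/3,41] z:[109/3,47] -> hit [37,119/3], descend [2, 6, 9]
    N2 x:[38,118/3] y:[39,40] z:[116/3,124/3] -> hit [39,118/3] leaf, test {P8(miss), P10@t=39}
    N6 x:[37,116/3] y:[107/3,115/3] z:[37,47] -> hit [37,115/3] leaf, test {P6@t=113/3, P18(miss)}
    N9 x:[112/3,119/3] y:[119/3,41] z:[109/3,115/3] -> miss, prune

8 AABB tests over nodes [0, 4, 5, 8, 11, 2, 6, 9]; 2 leaves entered; closest P6.

== RESULT ==
6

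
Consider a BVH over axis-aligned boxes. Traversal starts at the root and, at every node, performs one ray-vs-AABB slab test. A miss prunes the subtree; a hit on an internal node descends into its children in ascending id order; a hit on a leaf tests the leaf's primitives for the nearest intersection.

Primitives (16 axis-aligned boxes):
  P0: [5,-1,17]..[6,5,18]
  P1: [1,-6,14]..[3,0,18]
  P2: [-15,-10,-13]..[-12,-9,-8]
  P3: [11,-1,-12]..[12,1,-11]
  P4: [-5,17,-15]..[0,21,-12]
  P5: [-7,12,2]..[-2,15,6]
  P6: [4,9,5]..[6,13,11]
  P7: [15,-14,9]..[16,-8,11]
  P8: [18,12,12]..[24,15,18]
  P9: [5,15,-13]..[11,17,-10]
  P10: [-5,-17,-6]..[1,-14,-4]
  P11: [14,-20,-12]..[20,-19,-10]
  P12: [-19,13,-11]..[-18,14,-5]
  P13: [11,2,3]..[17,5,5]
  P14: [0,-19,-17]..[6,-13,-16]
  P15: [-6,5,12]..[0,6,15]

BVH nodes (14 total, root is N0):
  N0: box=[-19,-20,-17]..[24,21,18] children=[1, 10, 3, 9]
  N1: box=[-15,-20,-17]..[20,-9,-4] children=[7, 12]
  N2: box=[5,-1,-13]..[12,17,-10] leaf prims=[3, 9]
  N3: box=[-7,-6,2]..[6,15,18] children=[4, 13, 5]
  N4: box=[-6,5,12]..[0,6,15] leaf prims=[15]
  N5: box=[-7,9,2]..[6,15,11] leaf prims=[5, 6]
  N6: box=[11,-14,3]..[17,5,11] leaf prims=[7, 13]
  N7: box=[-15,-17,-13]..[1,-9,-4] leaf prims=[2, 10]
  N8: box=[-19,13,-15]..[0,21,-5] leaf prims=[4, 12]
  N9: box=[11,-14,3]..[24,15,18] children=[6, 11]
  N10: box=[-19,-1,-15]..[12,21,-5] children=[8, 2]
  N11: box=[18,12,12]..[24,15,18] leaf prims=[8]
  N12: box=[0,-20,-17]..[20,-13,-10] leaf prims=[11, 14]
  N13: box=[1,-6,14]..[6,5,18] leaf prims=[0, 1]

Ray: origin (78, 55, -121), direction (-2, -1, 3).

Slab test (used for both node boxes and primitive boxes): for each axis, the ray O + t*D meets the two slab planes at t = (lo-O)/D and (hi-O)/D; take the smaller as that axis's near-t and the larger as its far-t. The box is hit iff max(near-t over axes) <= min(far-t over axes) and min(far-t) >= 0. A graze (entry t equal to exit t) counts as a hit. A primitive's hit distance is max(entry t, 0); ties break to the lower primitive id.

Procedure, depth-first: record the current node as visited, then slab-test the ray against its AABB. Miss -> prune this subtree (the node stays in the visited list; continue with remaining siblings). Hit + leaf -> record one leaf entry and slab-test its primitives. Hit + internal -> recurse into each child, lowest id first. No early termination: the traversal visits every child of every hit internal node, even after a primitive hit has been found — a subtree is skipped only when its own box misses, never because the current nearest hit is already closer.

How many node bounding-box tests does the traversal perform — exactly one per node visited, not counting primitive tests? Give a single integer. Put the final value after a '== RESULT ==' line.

Traverse from the root:
N0 x:[27,97/2] y:[34,75] z:[104/3,139/3] -> hit [104/3,139/3], descend [1, 3, 9, 10]
  N1 x:[29,93/2] y:[64,75] z:[104/3,39] -> miss, prune
  N3 x:[36,85/2] y:[40,61] z:[41,139/3] -> hit [41,85/2], descend [4, 5, 13]
    N4 x:[39,42] y:[49,50] z:[133/3,136/3] -> miss, prune
    N5 x:[36,85/2] y:[40,46] z:[41,44] -> hit [41,85/2] leaf, test {P5@t=41, P6(miss)}
    N13 x:[36,77/2] y:[50,61] z:[45,139/3] -> miss, prune
  N9 x:[27,67/2] y:[40,69] z:[124/3,139/3] -> miss, prune
  N10 x:[33,97/2] y:[34,56] z:[106/3,116/3] -> hit [106/3,116/3], descend [2, 8]
    N2 x:[33,73/2] y:[38,56] z:[36,37] -> miss, prune
    N8 x:[39,97/2] y:[34,42] z:[106/3,116/3] -> miss, prune

10 AABB tests over nodes [0, 1, 3, 4, 5, 13, 9, 10, 2, 8]; 1 leaf entered; closest P5.

== RESULT ==
10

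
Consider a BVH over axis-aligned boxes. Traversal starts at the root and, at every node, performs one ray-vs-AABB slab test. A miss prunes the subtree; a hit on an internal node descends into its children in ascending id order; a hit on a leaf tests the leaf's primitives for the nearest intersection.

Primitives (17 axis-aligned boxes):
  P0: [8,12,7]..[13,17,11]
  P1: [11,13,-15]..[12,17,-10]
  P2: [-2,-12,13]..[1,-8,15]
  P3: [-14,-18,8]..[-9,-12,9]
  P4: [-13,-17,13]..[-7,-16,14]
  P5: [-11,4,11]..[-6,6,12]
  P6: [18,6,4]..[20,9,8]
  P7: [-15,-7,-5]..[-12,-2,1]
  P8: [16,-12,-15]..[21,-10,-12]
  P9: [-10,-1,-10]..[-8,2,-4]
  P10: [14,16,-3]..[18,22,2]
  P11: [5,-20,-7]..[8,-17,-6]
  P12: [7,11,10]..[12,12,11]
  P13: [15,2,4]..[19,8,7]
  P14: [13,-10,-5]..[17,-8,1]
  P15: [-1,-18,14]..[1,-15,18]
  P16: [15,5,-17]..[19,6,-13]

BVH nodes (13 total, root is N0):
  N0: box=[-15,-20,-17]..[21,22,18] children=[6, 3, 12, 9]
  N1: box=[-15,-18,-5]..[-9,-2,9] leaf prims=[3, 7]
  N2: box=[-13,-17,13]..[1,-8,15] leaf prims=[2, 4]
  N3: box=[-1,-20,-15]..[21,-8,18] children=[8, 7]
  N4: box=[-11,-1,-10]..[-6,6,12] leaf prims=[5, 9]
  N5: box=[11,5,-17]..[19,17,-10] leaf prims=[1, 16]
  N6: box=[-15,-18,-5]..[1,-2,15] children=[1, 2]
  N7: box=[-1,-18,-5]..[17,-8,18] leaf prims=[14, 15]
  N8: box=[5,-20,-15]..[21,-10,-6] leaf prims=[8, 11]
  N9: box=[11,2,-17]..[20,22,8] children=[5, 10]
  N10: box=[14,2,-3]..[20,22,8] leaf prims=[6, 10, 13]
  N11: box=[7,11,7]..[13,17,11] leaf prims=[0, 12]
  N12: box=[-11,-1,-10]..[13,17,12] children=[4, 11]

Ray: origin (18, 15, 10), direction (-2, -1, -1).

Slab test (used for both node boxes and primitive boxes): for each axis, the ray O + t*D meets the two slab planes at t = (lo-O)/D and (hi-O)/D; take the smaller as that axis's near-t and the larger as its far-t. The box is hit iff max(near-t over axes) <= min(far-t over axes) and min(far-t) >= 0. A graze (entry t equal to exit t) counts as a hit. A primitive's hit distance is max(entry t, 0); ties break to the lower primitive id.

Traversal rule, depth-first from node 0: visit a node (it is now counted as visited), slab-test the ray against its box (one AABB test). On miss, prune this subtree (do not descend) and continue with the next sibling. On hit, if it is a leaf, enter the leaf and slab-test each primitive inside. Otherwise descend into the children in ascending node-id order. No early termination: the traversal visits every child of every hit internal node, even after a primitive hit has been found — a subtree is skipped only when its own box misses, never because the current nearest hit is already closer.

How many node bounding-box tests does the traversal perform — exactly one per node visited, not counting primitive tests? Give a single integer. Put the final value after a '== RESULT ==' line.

Trace the traversal:
N0 x:[-3/2,33/2] y:[-7,35] z:[-8,27] -> hit [-3/2,33/2], descend [3, 6, 9, 12]
  N3 x:[-3/2,19/2] y:[23,35] z:[-8,25] -> miss, prune
  N6 x:[17/2,33/2] y:[17,33] z:[-5,15] -> miss, prune
  N9 x:[-1,7/2] y:[-7,13] z:[2,27] -> hit [2,7/2], descend [5, 10]
    N5 x:[-1/2,7/2] y:[-2,10] z:[20,27] -> miss, prune
    N10 x:[-1,2] y:[-7,13] z:[2,13] -> hit [2,2] leaf, test {P6(miss), P10(miss), P13(miss)}
  N12 x:[5/2,29/2] y:[-2,16] z:[-2,20] -> hit [5/2,29/2], descend [4, 11]
    N4 x:[12,29/2] y:[9,16] z:[-2,20] -> hit [12,29/2] leaf, test {P5(miss), P9@t=14}
    N11 x:[5/2,11/2] y:[-2,4] z:[-1,3] -> hit [5/2,3] leaf, test {P0@t=5/2, P12(miss)}

Summary -> nodes [0, 3, 6, 9, 5, 10, 12, 4, 11]; box-tests=9; leaf-entries=3; first=P0

== RESULT ==
9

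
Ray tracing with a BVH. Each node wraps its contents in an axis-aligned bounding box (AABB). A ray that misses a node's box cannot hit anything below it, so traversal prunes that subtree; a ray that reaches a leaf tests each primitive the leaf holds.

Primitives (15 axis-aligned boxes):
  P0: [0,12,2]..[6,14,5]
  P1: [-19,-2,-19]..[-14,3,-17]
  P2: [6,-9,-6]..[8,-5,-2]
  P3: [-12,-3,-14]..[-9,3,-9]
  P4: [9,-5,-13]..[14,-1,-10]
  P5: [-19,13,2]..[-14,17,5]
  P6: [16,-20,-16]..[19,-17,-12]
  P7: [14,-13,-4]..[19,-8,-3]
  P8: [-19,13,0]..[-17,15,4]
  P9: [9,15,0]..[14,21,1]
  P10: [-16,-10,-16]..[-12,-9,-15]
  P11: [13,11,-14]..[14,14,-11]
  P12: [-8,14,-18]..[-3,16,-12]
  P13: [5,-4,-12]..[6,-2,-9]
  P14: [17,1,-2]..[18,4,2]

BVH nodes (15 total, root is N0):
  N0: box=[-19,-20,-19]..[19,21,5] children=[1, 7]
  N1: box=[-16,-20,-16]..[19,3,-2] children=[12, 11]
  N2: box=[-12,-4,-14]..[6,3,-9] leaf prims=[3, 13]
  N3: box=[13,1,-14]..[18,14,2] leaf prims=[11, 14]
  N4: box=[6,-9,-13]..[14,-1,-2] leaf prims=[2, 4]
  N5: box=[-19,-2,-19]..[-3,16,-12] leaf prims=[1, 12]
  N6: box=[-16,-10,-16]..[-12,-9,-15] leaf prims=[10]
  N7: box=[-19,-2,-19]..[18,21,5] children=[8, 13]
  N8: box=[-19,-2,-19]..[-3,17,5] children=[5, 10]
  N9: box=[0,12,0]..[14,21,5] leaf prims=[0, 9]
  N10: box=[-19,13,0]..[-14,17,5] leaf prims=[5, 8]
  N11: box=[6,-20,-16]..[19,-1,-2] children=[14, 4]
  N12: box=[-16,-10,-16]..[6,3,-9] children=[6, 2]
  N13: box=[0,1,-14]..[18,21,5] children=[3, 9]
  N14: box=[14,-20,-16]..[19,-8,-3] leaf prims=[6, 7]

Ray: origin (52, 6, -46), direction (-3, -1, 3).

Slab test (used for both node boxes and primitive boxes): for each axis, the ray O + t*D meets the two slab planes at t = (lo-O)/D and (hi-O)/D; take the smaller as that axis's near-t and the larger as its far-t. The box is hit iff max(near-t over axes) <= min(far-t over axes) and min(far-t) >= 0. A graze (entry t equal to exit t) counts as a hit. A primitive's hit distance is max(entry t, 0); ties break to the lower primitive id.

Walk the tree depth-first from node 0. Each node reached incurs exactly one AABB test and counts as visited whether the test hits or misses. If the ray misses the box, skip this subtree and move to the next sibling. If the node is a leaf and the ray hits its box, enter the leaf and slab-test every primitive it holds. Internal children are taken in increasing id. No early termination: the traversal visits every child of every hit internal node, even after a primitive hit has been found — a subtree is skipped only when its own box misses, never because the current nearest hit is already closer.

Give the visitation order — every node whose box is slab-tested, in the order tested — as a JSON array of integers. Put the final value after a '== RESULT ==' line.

Trace the traversal:
N0 x:[11,71/3] y:[-15,26] z:[9,17] -> hit [11,17], descend [1, 7]
  N1 x:[11,68/3] y:[3,26] z:[10,44/3] -> hit [11,44/3], descend [11, 12]
    N11 x:[11,46/3] y:[7,26] z:[10,44/3] -> hit [11,44/3], descend [4, 14]
      N4 x:[38/3,46/3] y:[7,15] z:[11,44/3] -> hit [38/3,44/3] leaf, test {P2@t=44/3, P4(miss)}
      N14 x:[11,38/3] y:[14,26] z:[10,43/3] -> miss, prune
    N12 x:[46/3,68/3] y:[3,16] z:[10,37/3] -> miss, prune
  N7 x:[34/3,71/3] y:[-15,8] z:[9,17] -> miss, prune

7 AABB tests over nodes [0, 1, 11, 4, 14, 12, 7]; 1 leaf entered; closest P2.

== RESULT ==
[0, 1, 11, 4, 14, 12, 7]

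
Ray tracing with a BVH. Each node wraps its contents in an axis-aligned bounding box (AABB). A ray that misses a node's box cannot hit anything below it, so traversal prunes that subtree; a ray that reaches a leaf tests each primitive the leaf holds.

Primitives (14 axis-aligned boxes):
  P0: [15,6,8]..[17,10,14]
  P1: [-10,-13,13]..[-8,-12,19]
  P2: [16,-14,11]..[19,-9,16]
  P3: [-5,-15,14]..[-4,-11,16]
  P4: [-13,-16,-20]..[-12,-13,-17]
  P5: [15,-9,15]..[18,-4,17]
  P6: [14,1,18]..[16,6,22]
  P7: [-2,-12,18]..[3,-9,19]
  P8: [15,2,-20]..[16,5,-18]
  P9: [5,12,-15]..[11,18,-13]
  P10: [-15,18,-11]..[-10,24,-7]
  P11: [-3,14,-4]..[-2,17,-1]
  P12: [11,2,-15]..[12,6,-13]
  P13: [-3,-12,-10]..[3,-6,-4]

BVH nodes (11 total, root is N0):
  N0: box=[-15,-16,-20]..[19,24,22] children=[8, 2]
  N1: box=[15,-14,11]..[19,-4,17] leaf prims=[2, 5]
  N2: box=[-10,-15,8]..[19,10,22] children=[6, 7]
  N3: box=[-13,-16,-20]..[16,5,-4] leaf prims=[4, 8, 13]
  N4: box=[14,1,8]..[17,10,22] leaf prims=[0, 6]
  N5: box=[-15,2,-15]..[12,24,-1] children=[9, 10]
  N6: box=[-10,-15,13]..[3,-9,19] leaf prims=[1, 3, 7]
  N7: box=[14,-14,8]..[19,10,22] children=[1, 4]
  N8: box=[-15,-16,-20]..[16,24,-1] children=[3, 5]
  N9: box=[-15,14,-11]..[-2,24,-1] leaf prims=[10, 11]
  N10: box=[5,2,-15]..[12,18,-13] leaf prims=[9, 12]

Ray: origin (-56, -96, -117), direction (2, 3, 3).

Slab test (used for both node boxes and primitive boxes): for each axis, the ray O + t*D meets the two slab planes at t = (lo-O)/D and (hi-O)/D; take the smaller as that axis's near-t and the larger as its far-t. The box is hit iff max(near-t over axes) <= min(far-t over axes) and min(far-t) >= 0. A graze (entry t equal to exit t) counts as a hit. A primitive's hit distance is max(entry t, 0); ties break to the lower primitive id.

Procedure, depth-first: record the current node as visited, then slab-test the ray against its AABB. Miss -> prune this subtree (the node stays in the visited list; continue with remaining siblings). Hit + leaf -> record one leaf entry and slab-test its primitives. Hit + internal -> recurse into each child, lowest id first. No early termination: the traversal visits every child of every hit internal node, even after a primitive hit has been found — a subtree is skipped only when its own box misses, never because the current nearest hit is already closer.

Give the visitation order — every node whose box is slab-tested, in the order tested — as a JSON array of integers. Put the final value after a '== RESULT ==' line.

Trace the traversal:
N0 x:[41/2,75/2] y:[80/3,40] z:[97/3,139/3] -> hit [97/3,75/2], descend [2, 8]
  N2 x:[23,75/2] y:[27,106/3] z:[125/3,139/3] -> miss, prune
  N8 x:[41/2,36] y:[80/3,40] z:[97/3,116/3] -> hit [97/3,36], descend [3, 5]
    N3 x:[43/2,36] y:[80/3,101/3] z:[97/3,113/3] -> hit [97/3,101/3] leaf, test {P4(miss), P8(miss), P13(miss)}
    N5 x:[41/2,34] y:[98/3,40] z:[34,116/3] -> hit [34,34], descend [9, 10]
      N9 x:[41/2,27] y:[110/3,40] z:[106/3,116/3] -> miss, prune
      N10 x:[61/2,34] y:[98/3,38] z:[34,104/3] -> hit [34,34] leaf, test {P9(miss), P12@t=34}

7 AABB tests over nodes [0, 2, 8, 3, 5, 9, 10]; 2 leaves entered; closest P12.

== RESULT ==
[0, 2, 8, 3, 5, 9, 10]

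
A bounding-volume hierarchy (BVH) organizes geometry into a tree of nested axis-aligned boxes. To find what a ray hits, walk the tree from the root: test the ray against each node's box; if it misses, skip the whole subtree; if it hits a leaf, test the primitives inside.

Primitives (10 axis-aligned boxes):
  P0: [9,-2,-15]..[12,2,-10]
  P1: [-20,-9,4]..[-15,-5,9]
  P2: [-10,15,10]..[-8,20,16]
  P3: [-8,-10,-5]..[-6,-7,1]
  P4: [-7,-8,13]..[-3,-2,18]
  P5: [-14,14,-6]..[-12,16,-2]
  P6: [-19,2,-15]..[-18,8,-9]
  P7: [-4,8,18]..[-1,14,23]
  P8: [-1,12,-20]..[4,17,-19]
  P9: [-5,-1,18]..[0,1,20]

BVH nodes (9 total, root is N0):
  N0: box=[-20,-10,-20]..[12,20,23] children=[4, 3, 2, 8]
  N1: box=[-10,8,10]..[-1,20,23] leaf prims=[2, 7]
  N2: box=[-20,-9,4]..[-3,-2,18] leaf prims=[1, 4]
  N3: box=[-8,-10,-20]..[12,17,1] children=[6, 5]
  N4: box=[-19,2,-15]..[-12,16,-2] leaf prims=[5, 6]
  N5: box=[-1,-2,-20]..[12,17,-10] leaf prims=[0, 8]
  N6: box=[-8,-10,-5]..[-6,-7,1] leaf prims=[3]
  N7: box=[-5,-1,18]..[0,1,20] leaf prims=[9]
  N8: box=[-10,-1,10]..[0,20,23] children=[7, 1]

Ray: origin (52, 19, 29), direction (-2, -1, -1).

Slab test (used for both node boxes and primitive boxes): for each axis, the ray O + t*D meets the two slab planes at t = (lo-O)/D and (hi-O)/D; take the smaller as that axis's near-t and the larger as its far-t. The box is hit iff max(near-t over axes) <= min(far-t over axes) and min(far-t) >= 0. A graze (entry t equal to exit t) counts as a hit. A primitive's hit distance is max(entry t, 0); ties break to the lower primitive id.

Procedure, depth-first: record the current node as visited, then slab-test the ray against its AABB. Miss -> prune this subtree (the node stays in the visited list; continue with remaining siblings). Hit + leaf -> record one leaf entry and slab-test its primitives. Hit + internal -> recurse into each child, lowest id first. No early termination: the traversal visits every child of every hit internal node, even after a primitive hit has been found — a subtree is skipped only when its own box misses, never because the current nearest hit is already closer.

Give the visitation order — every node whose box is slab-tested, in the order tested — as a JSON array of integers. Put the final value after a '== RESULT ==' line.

Walk:
N0 x:[20,36] y:[-1,29] z:[6,49] -> hit [20,29], descend [2, 3, 4, 8]
  N2 x:[55/2,36] y:[21,28] z:[11,25] -> miss, prune
  N3 x:[20,30] y:[2,29] z:[28,49] -> hit [28,29], descend [5, 6]
    N5 x:[20,53/2] y:[2,21] z:[39,49] -> miss, prune
    N6 x:[29,30] y:[26,29] z:[28,34] -> hit [29,29] leaf, test {P3@t=29}
  N4 x:[32,71/2] y:[3,17] z:[31,44] -> miss, prune
  N8 x:[26,31] y:[-1,20] z:[6,19] -> miss, prune

order=[0, 2, 3, 5, 6, 4, 8]  |boxes|=7  |leaves|=1  hit=P3

== RESULT ==
[0, 2, 3, 5, 6, 4, 8]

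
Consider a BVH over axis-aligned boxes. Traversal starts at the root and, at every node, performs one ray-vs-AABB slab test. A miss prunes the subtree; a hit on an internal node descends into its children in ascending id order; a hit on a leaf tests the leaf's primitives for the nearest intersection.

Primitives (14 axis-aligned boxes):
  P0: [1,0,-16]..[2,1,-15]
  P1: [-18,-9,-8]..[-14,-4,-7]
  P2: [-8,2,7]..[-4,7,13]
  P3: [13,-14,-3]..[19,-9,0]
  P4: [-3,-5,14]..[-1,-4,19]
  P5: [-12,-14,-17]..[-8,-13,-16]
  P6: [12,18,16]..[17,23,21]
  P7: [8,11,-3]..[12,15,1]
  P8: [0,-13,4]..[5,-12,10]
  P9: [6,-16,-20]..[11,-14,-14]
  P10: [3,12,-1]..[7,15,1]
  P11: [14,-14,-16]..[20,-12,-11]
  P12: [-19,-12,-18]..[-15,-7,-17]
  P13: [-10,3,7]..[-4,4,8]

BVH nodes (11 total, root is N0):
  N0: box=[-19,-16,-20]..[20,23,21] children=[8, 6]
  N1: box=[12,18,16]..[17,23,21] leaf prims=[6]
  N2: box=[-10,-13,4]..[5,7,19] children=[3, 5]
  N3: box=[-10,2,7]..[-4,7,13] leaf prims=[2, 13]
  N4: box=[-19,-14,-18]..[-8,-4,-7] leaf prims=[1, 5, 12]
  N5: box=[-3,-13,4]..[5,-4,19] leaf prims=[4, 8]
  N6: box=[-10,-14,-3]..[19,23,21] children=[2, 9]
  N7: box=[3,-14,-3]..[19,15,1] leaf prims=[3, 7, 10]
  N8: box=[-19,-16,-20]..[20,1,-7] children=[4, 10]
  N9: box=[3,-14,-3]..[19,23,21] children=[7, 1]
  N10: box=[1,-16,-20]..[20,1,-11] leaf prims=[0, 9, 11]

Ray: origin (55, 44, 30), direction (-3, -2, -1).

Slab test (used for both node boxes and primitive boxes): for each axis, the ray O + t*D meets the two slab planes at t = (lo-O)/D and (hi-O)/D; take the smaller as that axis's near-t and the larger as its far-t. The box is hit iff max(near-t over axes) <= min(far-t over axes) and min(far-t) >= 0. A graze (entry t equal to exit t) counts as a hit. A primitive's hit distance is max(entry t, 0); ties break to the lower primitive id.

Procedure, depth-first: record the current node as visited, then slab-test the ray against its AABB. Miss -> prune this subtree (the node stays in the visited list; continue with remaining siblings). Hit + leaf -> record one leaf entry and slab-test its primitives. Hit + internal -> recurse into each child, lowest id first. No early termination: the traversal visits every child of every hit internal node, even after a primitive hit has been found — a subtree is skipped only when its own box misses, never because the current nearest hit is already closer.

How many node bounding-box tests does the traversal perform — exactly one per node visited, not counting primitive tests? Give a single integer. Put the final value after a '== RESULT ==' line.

Traverse from the root:
N0 x:[35/3,74/3] y:[21/2,30] z:[9,50] -> hit [35/3,74/3], descend [6, 8]
  N6 x:[12,65/3] y:[21/2,29] z:[9,33] -> hit [12,65/3], descend [2, 9]
    N2 x:[50/3,65/3] y:[37/2,57/2] z:[11,26] -> hit [37/2,65/3], descend [3, 5]
      N3 x:[59/3,65/3] y:[37/2,21] z:[17,23] -> hit [59/3,21] leaf, test {P2@t=59/3, P13(miss)}
      N5 x:[50/3,58/3] y:[24,57/2] z:[11,26] -> miss, prune
    N9 x:[12,52/3] y:[21/2,29] z:[9,33] -> hit [12,52/3], descend [1, 7]
      N1 x:[38/3,43/3] y:[21/2,13] z:[9,14] -> hit [38/3,13] leaf, test {P6@t=38/3}
      N7 x:[12,52/3] y:[29/2,29] z:[29,33] -> miss, prune
  N8 x:[35/3,74/3] y:[43/2,30] z:[37,50] -> miss, prune

Summary -> nodes [0, 6, 2, 3, 5, 9, 1, 7, 8]; box-tests=9; leaf-entries=2; first=P6

== RESULT ==
9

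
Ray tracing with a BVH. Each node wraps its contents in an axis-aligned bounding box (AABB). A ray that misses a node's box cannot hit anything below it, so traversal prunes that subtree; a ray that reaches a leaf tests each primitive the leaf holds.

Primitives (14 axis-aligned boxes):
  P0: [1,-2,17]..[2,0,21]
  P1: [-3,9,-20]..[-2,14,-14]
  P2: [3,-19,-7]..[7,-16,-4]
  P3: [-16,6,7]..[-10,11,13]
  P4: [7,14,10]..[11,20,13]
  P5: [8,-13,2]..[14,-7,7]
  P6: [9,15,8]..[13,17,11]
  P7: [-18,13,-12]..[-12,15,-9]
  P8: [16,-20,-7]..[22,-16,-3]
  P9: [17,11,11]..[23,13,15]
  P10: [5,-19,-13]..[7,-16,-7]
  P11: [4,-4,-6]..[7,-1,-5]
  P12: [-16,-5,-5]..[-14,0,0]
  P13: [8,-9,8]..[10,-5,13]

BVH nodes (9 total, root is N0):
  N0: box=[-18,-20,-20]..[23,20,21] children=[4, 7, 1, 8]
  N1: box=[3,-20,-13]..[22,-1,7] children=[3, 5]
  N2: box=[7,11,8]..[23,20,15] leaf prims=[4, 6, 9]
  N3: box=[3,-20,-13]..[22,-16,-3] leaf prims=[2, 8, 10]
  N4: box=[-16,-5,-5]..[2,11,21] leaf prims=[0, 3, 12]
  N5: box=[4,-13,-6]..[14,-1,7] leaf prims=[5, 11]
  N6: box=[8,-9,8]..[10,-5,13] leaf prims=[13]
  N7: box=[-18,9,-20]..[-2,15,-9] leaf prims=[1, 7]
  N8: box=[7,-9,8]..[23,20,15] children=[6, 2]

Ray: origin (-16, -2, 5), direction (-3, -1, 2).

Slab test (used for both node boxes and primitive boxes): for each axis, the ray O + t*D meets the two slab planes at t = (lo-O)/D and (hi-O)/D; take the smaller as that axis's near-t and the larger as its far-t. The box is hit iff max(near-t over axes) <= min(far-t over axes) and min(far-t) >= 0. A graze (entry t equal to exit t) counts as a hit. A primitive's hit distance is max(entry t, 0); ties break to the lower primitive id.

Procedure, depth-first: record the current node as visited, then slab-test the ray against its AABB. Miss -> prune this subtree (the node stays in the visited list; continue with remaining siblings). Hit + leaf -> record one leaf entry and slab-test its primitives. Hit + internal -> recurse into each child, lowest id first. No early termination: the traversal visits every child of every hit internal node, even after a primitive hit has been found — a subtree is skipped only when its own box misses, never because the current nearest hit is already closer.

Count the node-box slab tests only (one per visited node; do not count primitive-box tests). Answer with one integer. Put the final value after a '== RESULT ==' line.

Walk:
N0 x:[-13,2/3] y:[-22,18] z:[-25/2,8] -> hit [-25/2,2/3], descend [1, 4, 7, 8]
  N1 x:[-38/3,-19/3] y:[-1,18] z:[-9,1] -> miss, prune
  N4 x:[-6,0] y:[-13,3] z:[-5,8] -> hit [-5,0] leaf, test {P0(miss), P3(miss), P12(miss)}
  N7 x:[-14/3,2/3] y:[-17,-11] z:[-25/2,-7] -> miss, prune
  N8 x:[-13,-23/3] y:[-22,7] z:[3/2,5] -> miss, prune

Summary -> nodes [0, 1, 4, 7, 8]; box-tests=5; leaf-entries=1; first=miss

== RESULT ==
5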